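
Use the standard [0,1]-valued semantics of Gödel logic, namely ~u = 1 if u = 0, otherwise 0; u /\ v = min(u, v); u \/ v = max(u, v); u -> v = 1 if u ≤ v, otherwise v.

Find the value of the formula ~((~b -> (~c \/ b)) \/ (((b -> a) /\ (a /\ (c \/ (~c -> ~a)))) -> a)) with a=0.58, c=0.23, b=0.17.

~b: Gödel ¬ of 0.17 = 0 (operand ≠ 0)
~c: Gödel ¬ of 0.23 = 0 (operand ≠ 0)
(~c \/ b) = max(0, 0.17) = 0.17
(~b -> (~c \/ b)): 0 ≤ 0.17, so result = 1
(b -> a): 0.17 ≤ 0.58, so result = 1
~c: Gödel ¬ of 0.23 = 0 (operand ≠ 0)
~a: Gödel ¬ of 0.58 = 0 (operand ≠ 0)
(~c -> ~a): 0 ≤ 0, so result = 1
(c \/ (~c -> ~a)) = max(0.23, 1) = 1
(a /\ (c \/ (~c -> ~a))) = min(0.58, 1) = 0.58
((b -> a) /\ (a /\ (c \/ (~c -> ~a)))) = min(1, 0.58) = 0.58
(((b -> a) /\ (a /\ (c \/ (~c -> ~a)))) -> a): 0.58 ≤ 0.58, so result = 1
((~b -> (~c \/ b)) \/ (((b -> a) /\ (a /\ (c \/ (~c -> ~a)))) -> a)) = max(1, 1) = 1
~((~b -> (~c \/ b)) \/ (((b -> a) /\ (a /\ (c \/ (~c -> ~a)))) -> a)): Gödel ¬ of 1 = 0 (operand ≠ 0)

0.00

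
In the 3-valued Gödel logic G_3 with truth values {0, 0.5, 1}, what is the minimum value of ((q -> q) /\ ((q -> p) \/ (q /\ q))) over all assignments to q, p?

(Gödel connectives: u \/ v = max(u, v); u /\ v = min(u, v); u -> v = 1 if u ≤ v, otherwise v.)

The minimum is attained at q = 0.5, p = 0:
  (q -> q): 0.5 ≤ 0.5, so result = 1
  (q -> p): 0.5 > 0, so result = 0
  (q /\ q) = min(0.5, 0.5) = 0.5
  ((q -> p) \/ (q /\ q)) = max(0, 0.5) = 0.5
  ((q -> q) /\ ((q -> p) \/ (q /\ q))) = min(1, 0.5) = 0.5
Checking all 9 assignments confirms none give a value below 0.50.

0.50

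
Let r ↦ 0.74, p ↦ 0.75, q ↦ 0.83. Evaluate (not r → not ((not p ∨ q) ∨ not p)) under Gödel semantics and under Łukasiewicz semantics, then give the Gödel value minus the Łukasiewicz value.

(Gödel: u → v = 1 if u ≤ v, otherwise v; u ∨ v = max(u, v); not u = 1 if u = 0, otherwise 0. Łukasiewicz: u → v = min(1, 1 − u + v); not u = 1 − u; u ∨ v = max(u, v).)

0.09

Gödel evaluation:
  not r: Gödel ¬ of 0.74 = 0 (operand ≠ 0)
  not p: Gödel ¬ of 0.75 = 0 (operand ≠ 0)
  (not p ∨ q) = max(0, 0.83) = 0.83
  not p: Gödel ¬ of 0.75 = 0 (operand ≠ 0)
  ((not p ∨ q) ∨ not p) = max(0.83, 0) = 0.83
  not ((not p ∨ q) ∨ not p): Gödel ¬ of 0.83 = 0 (operand ≠ 0)
  (not r → not ((not p ∨ q) ∨ not p)): 0 ≤ 0, so result = 1
  Gödel value = 1
Łukasiewicz evaluation:
  not r: Łukasiewicz ¬ gives 1 − 0.74 = 0.26
  not p: Łukasiewicz ¬ gives 1 − 0.75 = 0.25
  (not p ∨ q) = max(0.25, 0.83) = 0.83
  not p: Łukasiewicz ¬ gives 1 − 0.75 = 0.25
  ((not p ∨ q) ∨ not p) = max(0.83, 0.25) = 0.83
  not ((not p ∨ q) ∨ not p): Łukasiewicz ¬ gives 1 − 0.83 = 0.17
  (not r → not ((not p ∨ q) ∨ not p)): min(1, 1 − 0.26 + 0.17) = 0.91
  Łukasiewicz value = 0.91
Difference: 1 − 0.91 = 0.09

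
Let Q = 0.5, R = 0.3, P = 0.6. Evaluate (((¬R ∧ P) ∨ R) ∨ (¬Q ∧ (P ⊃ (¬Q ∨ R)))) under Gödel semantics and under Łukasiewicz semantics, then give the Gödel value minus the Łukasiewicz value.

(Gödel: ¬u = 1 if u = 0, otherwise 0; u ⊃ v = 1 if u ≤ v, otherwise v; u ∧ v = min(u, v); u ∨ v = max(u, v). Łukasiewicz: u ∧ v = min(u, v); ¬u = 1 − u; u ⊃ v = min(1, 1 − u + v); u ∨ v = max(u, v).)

-0.30

Gödel evaluation:
  ¬R: Gödel ¬ of 0.3 = 0 (operand ≠ 0)
  (¬R ∧ P) = min(0, 0.6) = 0
  ((¬R ∧ P) ∨ R) = max(0, 0.3) = 0.3
  ¬Q: Gödel ¬ of 0.5 = 0 (operand ≠ 0)
  ¬Q: Gödel ¬ of 0.5 = 0 (operand ≠ 0)
  (¬Q ∨ R) = max(0, 0.3) = 0.3
  (P ⊃ (¬Q ∨ R)): 0.6 > 0.3, so result = 0.3
  (¬Q ∧ (P ⊃ (¬Q ∨ R))) = min(0, 0.3) = 0
  (((¬R ∧ P) ∨ R) ∨ (¬Q ∧ (P ⊃ (¬Q ∨ R)))) = max(0.3, 0) = 0.3
  Gödel value = 0.3
Łukasiewicz evaluation:
  ¬R: Łukasiewicz ¬ gives 1 − 0.3 = 0.7
  (¬R ∧ P) = min(0.7, 0.6) = 0.6
  ((¬R ∧ P) ∨ R) = max(0.6, 0.3) = 0.6
  ¬Q: Łukasiewicz ¬ gives 1 − 0.5 = 0.5
  ¬Q: Łukasiewicz ¬ gives 1 − 0.5 = 0.5
  (¬Q ∨ R) = max(0.5, 0.3) = 0.5
  (P ⊃ (¬Q ∨ R)): min(1, 1 − 0.6 + 0.5) = 0.9
  (¬Q ∧ (P ⊃ (¬Q ∨ R))) = min(0.5, 0.9) = 0.5
  (((¬R ∧ P) ∨ R) ∨ (¬Q ∧ (P ⊃ (¬Q ∨ R)))) = max(0.6, 0.5) = 0.6
  Łukasiewicz value = 0.6
Difference: 0.3 − 0.6 = -0.30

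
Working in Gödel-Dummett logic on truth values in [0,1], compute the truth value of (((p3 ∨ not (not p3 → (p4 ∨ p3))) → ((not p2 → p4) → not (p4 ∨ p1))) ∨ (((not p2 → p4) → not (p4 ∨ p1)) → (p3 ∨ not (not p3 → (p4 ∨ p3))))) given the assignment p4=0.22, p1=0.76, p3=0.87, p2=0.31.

not p3: Gödel ¬ of 0.87 = 0 (operand ≠ 0)
(p4 ∨ p3) = max(0.22, 0.87) = 0.87
(not p3 → (p4 ∨ p3)): 0 ≤ 0.87, so result = 1
not (not p3 → (p4 ∨ p3)): Gödel ¬ of 1 = 0 (operand ≠ 0)
(p3 ∨ not (not p3 → (p4 ∨ p3))) = max(0.87, 0) = 0.87
not p2: Gödel ¬ of 0.31 = 0 (operand ≠ 0)
(not p2 → p4): 0 ≤ 0.22, so result = 1
(p4 ∨ p1) = max(0.22, 0.76) = 0.76
not (p4 ∨ p1): Gödel ¬ of 0.76 = 0 (operand ≠ 0)
((not p2 → p4) → not (p4 ∨ p1)): 1 > 0, so result = 0
((p3 ∨ not (not p3 → (p4 ∨ p3))) → ((not p2 → p4) → not (p4 ∨ p1))): 0.87 > 0, so result = 0
not p2: Gödel ¬ of 0.31 = 0 (operand ≠ 0)
(not p2 → p4): 0 ≤ 0.22, so result = 1
(p4 ∨ p1) = max(0.22, 0.76) = 0.76
not (p4 ∨ p1): Gödel ¬ of 0.76 = 0 (operand ≠ 0)
((not p2 → p4) → not (p4 ∨ p1)): 1 > 0, so result = 0
not p3: Gödel ¬ of 0.87 = 0 (operand ≠ 0)
(p4 ∨ p3) = max(0.22, 0.87) = 0.87
(not p3 → (p4 ∨ p3)): 0 ≤ 0.87, so result = 1
not (not p3 → (p4 ∨ p3)): Gödel ¬ of 1 = 0 (operand ≠ 0)
(p3 ∨ not (not p3 → (p4 ∨ p3))) = max(0.87, 0) = 0.87
(((not p2 → p4) → not (p4 ∨ p1)) → (p3 ∨ not (not p3 → (p4 ∨ p3)))): 0 ≤ 0.87, so result = 1
(((p3 ∨ not (not p3 → (p4 ∨ p3))) → ((not p2 → p4) → not (p4 ∨ p1))) ∨ (((not p2 → p4) → not (p4 ∨ p1)) → (p3 ∨ not (not p3 → (p4 ∨ p3))))) = max(0, 1) = 1

1.00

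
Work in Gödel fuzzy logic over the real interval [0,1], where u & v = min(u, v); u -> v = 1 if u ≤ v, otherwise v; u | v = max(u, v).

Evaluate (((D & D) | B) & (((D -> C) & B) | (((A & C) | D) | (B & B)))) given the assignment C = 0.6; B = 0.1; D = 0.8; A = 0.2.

0.80

(D & D) = min(0.8, 0.8) = 0.8
((D & D) | B) = max(0.8, 0.1) = 0.8
(D -> C): 0.8 > 0.6, so result = 0.6
((D -> C) & B) = min(0.6, 0.1) = 0.1
(A & C) = min(0.2, 0.6) = 0.2
((A & C) | D) = max(0.2, 0.8) = 0.8
(B & B) = min(0.1, 0.1) = 0.1
(((A & C) | D) | (B & B)) = max(0.8, 0.1) = 0.8
(((D -> C) & B) | (((A & C) | D) | (B & B))) = max(0.1, 0.8) = 0.8
(((D & D) | B) & (((D -> C) & B) | (((A & C) | D) | (B & B)))) = min(0.8, 0.8) = 0.8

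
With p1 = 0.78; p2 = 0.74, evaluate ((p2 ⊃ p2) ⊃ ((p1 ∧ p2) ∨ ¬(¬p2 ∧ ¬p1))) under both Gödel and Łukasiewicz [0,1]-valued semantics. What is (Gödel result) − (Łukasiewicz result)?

Gödel evaluation:
  (p2 ⊃ p2): 0.74 ≤ 0.74, so result = 1
  (p1 ∧ p2) = min(0.78, 0.74) = 0.74
  ¬p2: Gödel ¬ of 0.74 = 0 (operand ≠ 0)
  ¬p1: Gödel ¬ of 0.78 = 0 (operand ≠ 0)
  (¬p2 ∧ ¬p1) = min(0, 0) = 0
  ¬(¬p2 ∧ ¬p1): Gödel ¬ of 0 = 1 (operand is 0)
  ((p1 ∧ p2) ∨ ¬(¬p2 ∧ ¬p1)) = max(0.74, 1) = 1
  ((p2 ⊃ p2) ⊃ ((p1 ∧ p2) ∨ ¬(¬p2 ∧ ¬p1))): 1 ≤ 1, so result = 1
  Gödel value = 1
Łukasiewicz evaluation:
  (p2 ⊃ p2): min(1, 1 − 0.74 + 0.74) = 1
  (p1 ∧ p2) = min(0.78, 0.74) = 0.74
  ¬p2: Łukasiewicz ¬ gives 1 − 0.74 = 0.26
  ¬p1: Łukasiewicz ¬ gives 1 − 0.78 = 0.22
  (¬p2 ∧ ¬p1) = min(0.26, 0.22) = 0.22
  ¬(¬p2 ∧ ¬p1): Łukasiewicz ¬ gives 1 − 0.22 = 0.78
  ((p1 ∧ p2) ∨ ¬(¬p2 ∧ ¬p1)) = max(0.74, 0.78) = 0.78
  ((p2 ⊃ p2) ⊃ ((p1 ∧ p2) ∨ ¬(¬p2 ∧ ¬p1))): min(1, 1 − 1 + 0.78) = 0.78
  Łukasiewicz value = 0.78
Difference: 1 − 0.78 = 0.22

0.22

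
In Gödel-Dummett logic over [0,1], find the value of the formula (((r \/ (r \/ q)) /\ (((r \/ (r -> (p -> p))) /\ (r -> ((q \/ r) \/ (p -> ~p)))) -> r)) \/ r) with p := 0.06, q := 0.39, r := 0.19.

0.19

(r \/ q) = max(0.19, 0.39) = 0.39
(r \/ (r \/ q)) = max(0.19, 0.39) = 0.39
(p -> p): 0.06 ≤ 0.06, so result = 1
(r -> (p -> p)): 0.19 ≤ 1, so result = 1
(r \/ (r -> (p -> p))) = max(0.19, 1) = 1
(q \/ r) = max(0.39, 0.19) = 0.39
~p: Gödel ¬ of 0.06 = 0 (operand ≠ 0)
(p -> ~p): 0.06 > 0, so result = 0
((q \/ r) \/ (p -> ~p)) = max(0.39, 0) = 0.39
(r -> ((q \/ r) \/ (p -> ~p))): 0.19 ≤ 0.39, so result = 1
((r \/ (r -> (p -> p))) /\ (r -> ((q \/ r) \/ (p -> ~p)))) = min(1, 1) = 1
(((r \/ (r -> (p -> p))) /\ (r -> ((q \/ r) \/ (p -> ~p)))) -> r): 1 > 0.19, so result = 0.19
((r \/ (r \/ q)) /\ (((r \/ (r -> (p -> p))) /\ (r -> ((q \/ r) \/ (p -> ~p)))) -> r)) = min(0.39, 0.19) = 0.19
(((r \/ (r \/ q)) /\ (((r \/ (r -> (p -> p))) /\ (r -> ((q \/ r) \/ (p -> ~p)))) -> r)) \/ r) = max(0.19, 0.19) = 0.19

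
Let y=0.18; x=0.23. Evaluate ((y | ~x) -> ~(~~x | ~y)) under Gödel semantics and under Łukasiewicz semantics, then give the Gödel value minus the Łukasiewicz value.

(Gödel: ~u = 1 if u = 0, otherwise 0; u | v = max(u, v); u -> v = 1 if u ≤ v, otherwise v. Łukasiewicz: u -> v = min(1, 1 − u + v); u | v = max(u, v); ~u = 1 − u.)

-0.41

Gödel evaluation:
  ~x: Gödel ¬ of 0.23 = 0 (operand ≠ 0)
  (y | ~x) = max(0.18, 0) = 0.18
  ~x: Gödel ¬ of 0.23 = 0 (operand ≠ 0)
  ~~x: Gödel ¬ of 0 = 1 (operand is 0)
  ~y: Gödel ¬ of 0.18 = 0 (operand ≠ 0)
  (~~x | ~y) = max(1, 0) = 1
  ~(~~x | ~y): Gödel ¬ of 1 = 0 (operand ≠ 0)
  ((y | ~x) -> ~(~~x | ~y)): 0.18 > 0, so result = 0
  Gödel value = 0
Łukasiewicz evaluation:
  ~x: Łukasiewicz ¬ gives 1 − 0.23 = 0.77
  (y | ~x) = max(0.18, 0.77) = 0.77
  ~x: Łukasiewicz ¬ gives 1 − 0.23 = 0.77
  ~~x: Łukasiewicz ¬ gives 1 − 0.77 = 0.23
  ~y: Łukasiewicz ¬ gives 1 − 0.18 = 0.82
  (~~x | ~y) = max(0.23, 0.82) = 0.82
  ~(~~x | ~y): Łukasiewicz ¬ gives 1 − 0.82 = 0.18
  ((y | ~x) -> ~(~~x | ~y)): min(1, 1 − 0.77 + 0.18) = 0.41
  Łukasiewicz value = 0.41
Difference: 0 − 0.41 = -0.41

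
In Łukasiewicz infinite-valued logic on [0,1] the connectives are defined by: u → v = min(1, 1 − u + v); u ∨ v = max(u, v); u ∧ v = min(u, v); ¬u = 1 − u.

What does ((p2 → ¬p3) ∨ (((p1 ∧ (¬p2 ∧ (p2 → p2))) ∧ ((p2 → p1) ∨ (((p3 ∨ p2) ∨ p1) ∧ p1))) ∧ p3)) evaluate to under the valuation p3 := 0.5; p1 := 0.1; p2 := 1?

¬p3: Łukasiewicz ¬ gives 1 − 0.5 = 0.5
(p2 → ¬p3): min(1, 1 − 1 + 0.5) = 0.5
¬p2: Łukasiewicz ¬ gives 1 − 1 = 0
(p2 → p2): min(1, 1 − 1 + 1) = 1
(¬p2 ∧ (p2 → p2)) = min(0, 1) = 0
(p1 ∧ (¬p2 ∧ (p2 → p2))) = min(0.1, 0) = 0
(p2 → p1): min(1, 1 − 1 + 0.1) = 0.1
(p3 ∨ p2) = max(0.5, 1) = 1
((p3 ∨ p2) ∨ p1) = max(1, 0.1) = 1
(((p3 ∨ p2) ∨ p1) ∧ p1) = min(1, 0.1) = 0.1
((p2 → p1) ∨ (((p3 ∨ p2) ∨ p1) ∧ p1)) = max(0.1, 0.1) = 0.1
((p1 ∧ (¬p2 ∧ (p2 → p2))) ∧ ((p2 → p1) ∨ (((p3 ∨ p2) ∨ p1) ∧ p1))) = min(0, 0.1) = 0
(((p1 ∧ (¬p2 ∧ (p2 → p2))) ∧ ((p2 → p1) ∨ (((p3 ∨ p2) ∨ p1) ∧ p1))) ∧ p3) = min(0, 0.5) = 0
((p2 → ¬p3) ∨ (((p1 ∧ (¬p2 ∧ (p2 → p2))) ∧ ((p2 → p1) ∨ (((p3 ∨ p2) ∨ p1) ∧ p1))) ∧ p3)) = max(0.5, 0) = 0.5

0.50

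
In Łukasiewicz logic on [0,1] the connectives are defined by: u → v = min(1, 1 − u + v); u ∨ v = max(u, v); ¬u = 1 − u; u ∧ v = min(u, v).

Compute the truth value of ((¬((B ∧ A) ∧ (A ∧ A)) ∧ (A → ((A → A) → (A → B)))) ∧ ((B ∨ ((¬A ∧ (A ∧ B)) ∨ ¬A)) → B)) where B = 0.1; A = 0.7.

0.70

(B ∧ A) = min(0.1, 0.7) = 0.1
(A ∧ A) = min(0.7, 0.7) = 0.7
((B ∧ A) ∧ (A ∧ A)) = min(0.1, 0.7) = 0.1
¬((B ∧ A) ∧ (A ∧ A)): Łukasiewicz ¬ gives 1 − 0.1 = 0.9
(A → A): min(1, 1 − 0.7 + 0.7) = 1
(A → B): min(1, 1 − 0.7 + 0.1) = 0.4
((A → A) → (A → B)): min(1, 1 − 1 + 0.4) = 0.4
(A → ((A → A) → (A → B))): min(1, 1 − 0.7 + 0.4) = 0.7
(¬((B ∧ A) ∧ (A ∧ A)) ∧ (A → ((A → A) → (A → B)))) = min(0.9, 0.7) = 0.7
¬A: Łukasiewicz ¬ gives 1 − 0.7 = 0.3
(A ∧ B) = min(0.7, 0.1) = 0.1
(¬A ∧ (A ∧ B)) = min(0.3, 0.1) = 0.1
¬A: Łukasiewicz ¬ gives 1 − 0.7 = 0.3
((¬A ∧ (A ∧ B)) ∨ ¬A) = max(0.1, 0.3) = 0.3
(B ∨ ((¬A ∧ (A ∧ B)) ∨ ¬A)) = max(0.1, 0.3) = 0.3
((B ∨ ((¬A ∧ (A ∧ B)) ∨ ¬A)) → B): min(1, 1 − 0.3 + 0.1) = 0.8
((¬((B ∧ A) ∧ (A ∧ A)) ∧ (A → ((A → A) → (A → B)))) ∧ ((B ∨ ((¬A ∧ (A ∧ B)) ∨ ¬A)) → B)) = min(0.7, 0.8) = 0.7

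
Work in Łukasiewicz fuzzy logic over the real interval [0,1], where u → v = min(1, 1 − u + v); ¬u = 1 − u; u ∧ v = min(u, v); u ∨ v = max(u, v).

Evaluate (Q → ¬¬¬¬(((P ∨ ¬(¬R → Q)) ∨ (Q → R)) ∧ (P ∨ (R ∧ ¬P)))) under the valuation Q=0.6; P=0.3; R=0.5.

0.90

¬R: Łukasiewicz ¬ gives 1 − 0.5 = 0.5
(¬R → Q): min(1, 1 − 0.5 + 0.6) = 1
¬(¬R → Q): Łukasiewicz ¬ gives 1 − 1 = 0
(P ∨ ¬(¬R → Q)) = max(0.3, 0) = 0.3
(Q → R): min(1, 1 − 0.6 + 0.5) = 0.9
((P ∨ ¬(¬R → Q)) ∨ (Q → R)) = max(0.3, 0.9) = 0.9
¬P: Łukasiewicz ¬ gives 1 − 0.3 = 0.7
(R ∧ ¬P) = min(0.5, 0.7) = 0.5
(P ∨ (R ∧ ¬P)) = max(0.3, 0.5) = 0.5
(((P ∨ ¬(¬R → Q)) ∨ (Q → R)) ∧ (P ∨ (R ∧ ¬P))) = min(0.9, 0.5) = 0.5
¬(((P ∨ ¬(¬R → Q)) ∨ (Q → R)) ∧ (P ∨ (R ∧ ¬P))): Łukasiewicz ¬ gives 1 − 0.5 = 0.5
¬¬(((P ∨ ¬(¬R → Q)) ∨ (Q → R)) ∧ (P ∨ (R ∧ ¬P))): Łukasiewicz ¬ gives 1 − 0.5 = 0.5
¬¬¬(((P ∨ ¬(¬R → Q)) ∨ (Q → R)) ∧ (P ∨ (R ∧ ¬P))): Łukasiewicz ¬ gives 1 − 0.5 = 0.5
¬¬¬¬(((P ∨ ¬(¬R → Q)) ∨ (Q → R)) ∧ (P ∨ (R ∧ ¬P))): Łukasiewicz ¬ gives 1 − 0.5 = 0.5
(Q → ¬¬¬¬(((P ∨ ¬(¬R → Q)) ∨ (Q → R)) ∧ (P ∨ (R ∧ ¬P)))): min(1, 1 − 0.6 + 0.5) = 0.9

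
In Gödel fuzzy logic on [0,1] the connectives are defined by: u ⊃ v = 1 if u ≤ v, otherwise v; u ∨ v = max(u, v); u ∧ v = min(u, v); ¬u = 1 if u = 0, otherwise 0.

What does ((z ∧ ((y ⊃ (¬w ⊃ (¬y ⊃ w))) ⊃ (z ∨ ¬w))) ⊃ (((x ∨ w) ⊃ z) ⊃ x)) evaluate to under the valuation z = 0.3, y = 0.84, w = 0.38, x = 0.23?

0.23

¬w: Gödel ¬ of 0.38 = 0 (operand ≠ 0)
¬y: Gödel ¬ of 0.84 = 0 (operand ≠ 0)
(¬y ⊃ w): 0 ≤ 0.38, so result = 1
(¬w ⊃ (¬y ⊃ w)): 0 ≤ 1, so result = 1
(y ⊃ (¬w ⊃ (¬y ⊃ w))): 0.84 ≤ 1, so result = 1
¬w: Gödel ¬ of 0.38 = 0 (operand ≠ 0)
(z ∨ ¬w) = max(0.3, 0) = 0.3
((y ⊃ (¬w ⊃ (¬y ⊃ w))) ⊃ (z ∨ ¬w)): 1 > 0.3, so result = 0.3
(z ∧ ((y ⊃ (¬w ⊃ (¬y ⊃ w))) ⊃ (z ∨ ¬w))) = min(0.3, 0.3) = 0.3
(x ∨ w) = max(0.23, 0.38) = 0.38
((x ∨ w) ⊃ z): 0.38 > 0.3, so result = 0.3
(((x ∨ w) ⊃ z) ⊃ x): 0.3 > 0.23, so result = 0.23
((z ∧ ((y ⊃ (¬w ⊃ (¬y ⊃ w))) ⊃ (z ∨ ¬w))) ⊃ (((x ∨ w) ⊃ z) ⊃ x)): 0.3 > 0.23, so result = 0.23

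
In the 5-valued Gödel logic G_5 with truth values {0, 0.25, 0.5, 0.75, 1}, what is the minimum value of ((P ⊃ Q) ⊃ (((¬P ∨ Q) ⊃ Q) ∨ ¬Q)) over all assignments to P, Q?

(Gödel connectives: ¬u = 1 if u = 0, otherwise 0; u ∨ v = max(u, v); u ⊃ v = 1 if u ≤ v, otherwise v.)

0.25

The minimum is attained at P = 0, Q = 0.25:
  (P ⊃ Q): 0 ≤ 0.25, so result = 1
  ¬P: Gödel ¬ of 0 = 1 (operand is 0)
  (¬P ∨ Q) = max(1, 0.25) = 1
  ((¬P ∨ Q) ⊃ Q): 1 > 0.25, so result = 0.25
  ¬Q: Gödel ¬ of 0.25 = 0 (operand ≠ 0)
  (((¬P ∨ Q) ⊃ Q) ∨ ¬Q) = max(0.25, 0) = 0.25
  ((P ⊃ Q) ⊃ (((¬P ∨ Q) ⊃ Q) ∨ ¬Q)): 1 > 0.25, so result = 0.25
Checking all 25 assignments confirms none give a value below 0.25.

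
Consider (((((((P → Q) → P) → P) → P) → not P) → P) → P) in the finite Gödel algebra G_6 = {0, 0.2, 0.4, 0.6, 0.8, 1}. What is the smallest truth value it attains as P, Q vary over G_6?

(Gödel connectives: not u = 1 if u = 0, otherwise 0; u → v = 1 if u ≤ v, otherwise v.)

The minimum is attained at P = 0.2, Q = 0:
  (P → Q): 0.2 > 0, so result = 0
  ((P → Q) → P): 0 ≤ 0.2, so result = 1
  (((P → Q) → P) → P): 1 > 0.2, so result = 0.2
  ((((P → Q) → P) → P) → P): 0.2 ≤ 0.2, so result = 1
  not P: Gödel ¬ of 0.2 = 0 (operand ≠ 0)
  (((((P → Q) → P) → P) → P) → not P): 1 > 0, so result = 0
  ((((((P → Q) → P) → P) → P) → not P) → P): 0 ≤ 0.2, so result = 1
  (((((((P → Q) → P) → P) → P) → not P) → P) → P): 1 > 0.2, so result = 0.2
Checking all 36 assignments confirms none give a value below 0.20.

0.20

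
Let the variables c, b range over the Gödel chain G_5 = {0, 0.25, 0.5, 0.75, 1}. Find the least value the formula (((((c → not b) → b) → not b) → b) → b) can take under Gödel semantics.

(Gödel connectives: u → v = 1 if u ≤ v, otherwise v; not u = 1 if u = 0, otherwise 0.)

The minimum is attained at c = 0, b = 0.25:
  not b: Gödel ¬ of 0.25 = 0 (operand ≠ 0)
  (c → not b): 0 ≤ 0, so result = 1
  ((c → not b) → b): 1 > 0.25, so result = 0.25
  not b: Gödel ¬ of 0.25 = 0 (operand ≠ 0)
  (((c → not b) → b) → not b): 0.25 > 0, so result = 0
  ((((c → not b) → b) → not b) → b): 0 ≤ 0.25, so result = 1
  (((((c → not b) → b) → not b) → b) → b): 1 > 0.25, so result = 0.25
Checking all 25 assignments confirms none give a value below 0.25.

0.25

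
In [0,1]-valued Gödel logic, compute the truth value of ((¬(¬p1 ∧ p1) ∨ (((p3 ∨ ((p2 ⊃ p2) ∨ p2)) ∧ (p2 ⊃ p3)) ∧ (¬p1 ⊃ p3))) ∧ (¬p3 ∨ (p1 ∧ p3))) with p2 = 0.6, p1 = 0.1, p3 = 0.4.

¬p1: Gödel ¬ of 0.1 = 0 (operand ≠ 0)
(¬p1 ∧ p1) = min(0, 0.1) = 0
¬(¬p1 ∧ p1): Gödel ¬ of 0 = 1 (operand is 0)
(p2 ⊃ p2): 0.6 ≤ 0.6, so result = 1
((p2 ⊃ p2) ∨ p2) = max(1, 0.6) = 1
(p3 ∨ ((p2 ⊃ p2) ∨ p2)) = max(0.4, 1) = 1
(p2 ⊃ p3): 0.6 > 0.4, so result = 0.4
((p3 ∨ ((p2 ⊃ p2) ∨ p2)) ∧ (p2 ⊃ p3)) = min(1, 0.4) = 0.4
¬p1: Gödel ¬ of 0.1 = 0 (operand ≠ 0)
(¬p1 ⊃ p3): 0 ≤ 0.4, so result = 1
(((p3 ∨ ((p2 ⊃ p2) ∨ p2)) ∧ (p2 ⊃ p3)) ∧ (¬p1 ⊃ p3)) = min(0.4, 1) = 0.4
(¬(¬p1 ∧ p1) ∨ (((p3 ∨ ((p2 ⊃ p2) ∨ p2)) ∧ (p2 ⊃ p3)) ∧ (¬p1 ⊃ p3))) = max(1, 0.4) = 1
¬p3: Gödel ¬ of 0.4 = 0 (operand ≠ 0)
(p1 ∧ p3) = min(0.1, 0.4) = 0.1
(¬p3 ∨ (p1 ∧ p3)) = max(0, 0.1) = 0.1
((¬(¬p1 ∧ p1) ∨ (((p3 ∨ ((p2 ⊃ p2) ∨ p2)) ∧ (p2 ⊃ p3)) ∧ (¬p1 ⊃ p3))) ∧ (¬p3 ∨ (p1 ∧ p3))) = min(1, 0.1) = 0.1

0.10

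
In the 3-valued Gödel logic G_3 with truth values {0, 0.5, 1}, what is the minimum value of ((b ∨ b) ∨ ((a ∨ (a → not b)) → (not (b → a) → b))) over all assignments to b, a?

0.50

The minimum is attained at b = 0.5, a = 0:
  (b ∨ b) = max(0.5, 0.5) = 0.5
  not b: Gödel ¬ of 0.5 = 0 (operand ≠ 0)
  (a → not b): 0 ≤ 0, so result = 1
  (a ∨ (a → not b)) = max(0, 1) = 1
  (b → a): 0.5 > 0, so result = 0
  not (b → a): Gödel ¬ of 0 = 1 (operand is 0)
  (not (b → a) → b): 1 > 0.5, so result = 0.5
  ((a ∨ (a → not b)) → (not (b → a) → b)): 1 > 0.5, so result = 0.5
  ((b ∨ b) ∨ ((a ∨ (a → not b)) → (not (b → a) → b))) = max(0.5, 0.5) = 0.5
Checking all 9 assignments confirms none give a value below 0.50.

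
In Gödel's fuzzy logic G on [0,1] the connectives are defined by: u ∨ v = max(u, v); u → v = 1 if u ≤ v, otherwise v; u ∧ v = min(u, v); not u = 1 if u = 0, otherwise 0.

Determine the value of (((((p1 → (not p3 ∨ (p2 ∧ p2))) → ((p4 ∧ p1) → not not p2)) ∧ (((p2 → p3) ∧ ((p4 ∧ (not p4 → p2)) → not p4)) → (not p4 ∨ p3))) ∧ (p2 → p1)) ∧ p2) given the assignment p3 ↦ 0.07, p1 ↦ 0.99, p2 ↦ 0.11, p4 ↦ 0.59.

not p3: Gödel ¬ of 0.07 = 0 (operand ≠ 0)
(p2 ∧ p2) = min(0.11, 0.11) = 0.11
(not p3 ∨ (p2 ∧ p2)) = max(0, 0.11) = 0.11
(p1 → (not p3 ∨ (p2 ∧ p2))): 0.99 > 0.11, so result = 0.11
(p4 ∧ p1) = min(0.59, 0.99) = 0.59
not p2: Gödel ¬ of 0.11 = 0 (operand ≠ 0)
not not p2: Gödel ¬ of 0 = 1 (operand is 0)
((p4 ∧ p1) → not not p2): 0.59 ≤ 1, so result = 1
((p1 → (not p3 ∨ (p2 ∧ p2))) → ((p4 ∧ p1) → not not p2)): 0.11 ≤ 1, so result = 1
(p2 → p3): 0.11 > 0.07, so result = 0.07
not p4: Gödel ¬ of 0.59 = 0 (operand ≠ 0)
(not p4 → p2): 0 ≤ 0.11, so result = 1
(p4 ∧ (not p4 → p2)) = min(0.59, 1) = 0.59
not p4: Gödel ¬ of 0.59 = 0 (operand ≠ 0)
((p4 ∧ (not p4 → p2)) → not p4): 0.59 > 0, so result = 0
((p2 → p3) ∧ ((p4 ∧ (not p4 → p2)) → not p4)) = min(0.07, 0) = 0
not p4: Gödel ¬ of 0.59 = 0 (operand ≠ 0)
(not p4 ∨ p3) = max(0, 0.07) = 0.07
(((p2 → p3) ∧ ((p4 ∧ (not p4 → p2)) → not p4)) → (not p4 ∨ p3)): 0 ≤ 0.07, so result = 1
(((p1 → (not p3 ∨ (p2 ∧ p2))) → ((p4 ∧ p1) → not not p2)) ∧ (((p2 → p3) ∧ ((p4 ∧ (not p4 → p2)) → not p4)) → (not p4 ∨ p3))) = min(1, 1) = 1
(p2 → p1): 0.11 ≤ 0.99, so result = 1
((((p1 → (not p3 ∨ (p2 ∧ p2))) → ((p4 ∧ p1) → not not p2)) ∧ (((p2 → p3) ∧ ((p4 ∧ (not p4 → p2)) → not p4)) → (not p4 ∨ p3))) ∧ (p2 → p1)) = min(1, 1) = 1
(((((p1 → (not p3 ∨ (p2 ∧ p2))) → ((p4 ∧ p1) → not not p2)) ∧ (((p2 → p3) ∧ ((p4 ∧ (not p4 → p2)) → not p4)) → (not p4 ∨ p3))) ∧ (p2 → p1)) ∧ p2) = min(1, 0.11) = 0.11

0.11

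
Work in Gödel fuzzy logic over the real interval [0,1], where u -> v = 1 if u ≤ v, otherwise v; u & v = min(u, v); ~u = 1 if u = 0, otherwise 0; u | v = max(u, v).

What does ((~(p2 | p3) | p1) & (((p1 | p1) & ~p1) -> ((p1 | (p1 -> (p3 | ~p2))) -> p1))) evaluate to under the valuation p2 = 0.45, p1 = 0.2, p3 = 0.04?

(p2 | p3) = max(0.45, 0.04) = 0.45
~(p2 | p3): Gödel ¬ of 0.45 = 0 (operand ≠ 0)
(~(p2 | p3) | p1) = max(0, 0.2) = 0.2
(p1 | p1) = max(0.2, 0.2) = 0.2
~p1: Gödel ¬ of 0.2 = 0 (operand ≠ 0)
((p1 | p1) & ~p1) = min(0.2, 0) = 0
~p2: Gödel ¬ of 0.45 = 0 (operand ≠ 0)
(p3 | ~p2) = max(0.04, 0) = 0.04
(p1 -> (p3 | ~p2)): 0.2 > 0.04, so result = 0.04
(p1 | (p1 -> (p3 | ~p2))) = max(0.2, 0.04) = 0.2
((p1 | (p1 -> (p3 | ~p2))) -> p1): 0.2 ≤ 0.2, so result = 1
(((p1 | p1) & ~p1) -> ((p1 | (p1 -> (p3 | ~p2))) -> p1)): 0 ≤ 1, so result = 1
((~(p2 | p3) | p1) & (((p1 | p1) & ~p1) -> ((p1 | (p1 -> (p3 | ~p2))) -> p1))) = min(0.2, 1) = 0.2

0.20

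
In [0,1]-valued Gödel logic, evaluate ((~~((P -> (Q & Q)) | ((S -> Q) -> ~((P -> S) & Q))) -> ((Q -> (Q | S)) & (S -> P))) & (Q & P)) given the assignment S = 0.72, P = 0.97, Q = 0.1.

(Q & Q) = min(0.1, 0.1) = 0.1
(P -> (Q & Q)): 0.97 > 0.1, so result = 0.1
(S -> Q): 0.72 > 0.1, so result = 0.1
(P -> S): 0.97 > 0.72, so result = 0.72
((P -> S) & Q) = min(0.72, 0.1) = 0.1
~((P -> S) & Q): Gödel ¬ of 0.1 = 0 (operand ≠ 0)
((S -> Q) -> ~((P -> S) & Q)): 0.1 > 0, so result = 0
((P -> (Q & Q)) | ((S -> Q) -> ~((P -> S) & Q))) = max(0.1, 0) = 0.1
~((P -> (Q & Q)) | ((S -> Q) -> ~((P -> S) & Q))): Gödel ¬ of 0.1 = 0 (operand ≠ 0)
~~((P -> (Q & Q)) | ((S -> Q) -> ~((P -> S) & Q))): Gödel ¬ of 0 = 1 (operand is 0)
(Q | S) = max(0.1, 0.72) = 0.72
(Q -> (Q | S)): 0.1 ≤ 0.72, so result = 1
(S -> P): 0.72 ≤ 0.97, so result = 1
((Q -> (Q | S)) & (S -> P)) = min(1, 1) = 1
(~~((P -> (Q & Q)) | ((S -> Q) -> ~((P -> S) & Q))) -> ((Q -> (Q | S)) & (S -> P))): 1 ≤ 1, so result = 1
(Q & P) = min(0.1, 0.97) = 0.1
((~~((P -> (Q & Q)) | ((S -> Q) -> ~((P -> S) & Q))) -> ((Q -> (Q | S)) & (S -> P))) & (Q & P)) = min(1, 0.1) = 0.1

0.10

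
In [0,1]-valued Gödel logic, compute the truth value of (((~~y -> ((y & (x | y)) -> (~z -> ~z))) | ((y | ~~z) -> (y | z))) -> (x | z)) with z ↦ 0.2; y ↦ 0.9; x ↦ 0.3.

~y: Gödel ¬ of 0.9 = 0 (operand ≠ 0)
~~y: Gödel ¬ of 0 = 1 (operand is 0)
(x | y) = max(0.3, 0.9) = 0.9
(y & (x | y)) = min(0.9, 0.9) = 0.9
~z: Gödel ¬ of 0.2 = 0 (operand ≠ 0)
~z: Gödel ¬ of 0.2 = 0 (operand ≠ 0)
(~z -> ~z): 0 ≤ 0, so result = 1
((y & (x | y)) -> (~z -> ~z)): 0.9 ≤ 1, so result = 1
(~~y -> ((y & (x | y)) -> (~z -> ~z))): 1 ≤ 1, so result = 1
~z: Gödel ¬ of 0.2 = 0 (operand ≠ 0)
~~z: Gödel ¬ of 0 = 1 (operand is 0)
(y | ~~z) = max(0.9, 1) = 1
(y | z) = max(0.9, 0.2) = 0.9
((y | ~~z) -> (y | z)): 1 > 0.9, so result = 0.9
((~~y -> ((y & (x | y)) -> (~z -> ~z))) | ((y | ~~z) -> (y | z))) = max(1, 0.9) = 1
(x | z) = max(0.3, 0.2) = 0.3
(((~~y -> ((y & (x | y)) -> (~z -> ~z))) | ((y | ~~z) -> (y | z))) -> (x | z)): 1 > 0.3, so result = 0.3

0.30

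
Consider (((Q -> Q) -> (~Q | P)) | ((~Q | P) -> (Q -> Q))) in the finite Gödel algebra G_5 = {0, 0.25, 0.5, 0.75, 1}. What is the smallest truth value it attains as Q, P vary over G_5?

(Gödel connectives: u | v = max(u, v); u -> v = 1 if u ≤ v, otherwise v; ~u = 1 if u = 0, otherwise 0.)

1.00

Every assignment gives 1. For instance at Q = 0, P = 0:
  (Q -> Q): 0 ≤ 0, so result = 1
  ~Q: Gödel ¬ of 0 = 1 (operand is 0)
  (~Q | P) = max(1, 0) = 1
  ((Q -> Q) -> (~Q | P)): 1 ≤ 1, so result = 1
  ~Q: Gödel ¬ of 0 = 1 (operand is 0)
  (~Q | P) = max(1, 0) = 1
  (Q -> Q): 0 ≤ 0, so result = 1
  ((~Q | P) -> (Q -> Q)): 1 ≤ 1, so result = 1
  (((Q -> Q) -> (~Q | P)) | ((~Q | P) -> (Q -> Q))) = max(1, 1) = 1
All 25 assignments give value 1 — the formula is a G_5-tautology.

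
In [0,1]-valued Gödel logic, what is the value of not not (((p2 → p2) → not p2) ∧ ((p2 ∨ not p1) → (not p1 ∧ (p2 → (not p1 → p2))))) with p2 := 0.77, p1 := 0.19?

0.00

(p2 → p2): 0.77 ≤ 0.77, so result = 1
not p2: Gödel ¬ of 0.77 = 0 (operand ≠ 0)
((p2 → p2) → not p2): 1 > 0, so result = 0
not p1: Gödel ¬ of 0.19 = 0 (operand ≠ 0)
(p2 ∨ not p1) = max(0.77, 0) = 0.77
not p1: Gödel ¬ of 0.19 = 0 (operand ≠ 0)
not p1: Gödel ¬ of 0.19 = 0 (operand ≠ 0)
(not p1 → p2): 0 ≤ 0.77, so result = 1
(p2 → (not p1 → p2)): 0.77 ≤ 1, so result = 1
(not p1 ∧ (p2 → (not p1 → p2))) = min(0, 1) = 0
((p2 ∨ not p1) → (not p1 ∧ (p2 → (not p1 → p2)))): 0.77 > 0, so result = 0
(((p2 → p2) → not p2) ∧ ((p2 ∨ not p1) → (not p1 ∧ (p2 → (not p1 → p2))))) = min(0, 0) = 0
not (((p2 → p2) → not p2) ∧ ((p2 ∨ not p1) → (not p1 ∧ (p2 → (not p1 → p2))))): Gödel ¬ of 0 = 1 (operand is 0)
not not (((p2 → p2) → not p2) ∧ ((p2 ∨ not p1) → (not p1 ∧ (p2 → (not p1 → p2))))): Gödel ¬ of 1 = 0 (operand ≠ 0)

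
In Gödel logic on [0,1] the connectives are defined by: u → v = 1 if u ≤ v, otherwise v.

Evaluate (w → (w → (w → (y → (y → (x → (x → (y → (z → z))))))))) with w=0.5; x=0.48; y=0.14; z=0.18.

1.00

(z → z): 0.18 ≤ 0.18, so result = 1
(y → (z → z)): 0.14 ≤ 1, so result = 1
(x → (y → (z → z))): 0.48 ≤ 1, so result = 1
(x → (x → (y → (z → z)))): 0.48 ≤ 1, so result = 1
(y → (x → (x → (y → (z → z))))): 0.14 ≤ 1, so result = 1
(y → (y → (x → (x → (y → (z → z)))))): 0.14 ≤ 1, so result = 1
(w → (y → (y → (x → (x → (y → (z → z))))))): 0.5 ≤ 1, so result = 1
(w → (w → (y → (y → (x → (x → (y → (z → z)))))))): 0.5 ≤ 1, so result = 1
(w → (w → (w → (y → (y → (x → (x → (y → (z → z))))))))): 0.5 ≤ 1, so result = 1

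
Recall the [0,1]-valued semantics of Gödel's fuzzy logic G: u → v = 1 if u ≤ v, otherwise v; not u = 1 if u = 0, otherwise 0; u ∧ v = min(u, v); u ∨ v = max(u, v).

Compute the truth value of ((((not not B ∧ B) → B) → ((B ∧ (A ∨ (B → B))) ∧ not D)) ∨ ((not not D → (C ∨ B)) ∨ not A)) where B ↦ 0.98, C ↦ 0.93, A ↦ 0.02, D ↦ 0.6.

not B: Gödel ¬ of 0.98 = 0 (operand ≠ 0)
not not B: Gödel ¬ of 0 = 1 (operand is 0)
(not not B ∧ B) = min(1, 0.98) = 0.98
((not not B ∧ B) → B): 0.98 ≤ 0.98, so result = 1
(B → B): 0.98 ≤ 0.98, so result = 1
(A ∨ (B → B)) = max(0.02, 1) = 1
(B ∧ (A ∨ (B → B))) = min(0.98, 1) = 0.98
not D: Gödel ¬ of 0.6 = 0 (operand ≠ 0)
((B ∧ (A ∨ (B → B))) ∧ not D) = min(0.98, 0) = 0
(((not not B ∧ B) → B) → ((B ∧ (A ∨ (B → B))) ∧ not D)): 1 > 0, so result = 0
not D: Gödel ¬ of 0.6 = 0 (operand ≠ 0)
not not D: Gödel ¬ of 0 = 1 (operand is 0)
(C ∨ B) = max(0.93, 0.98) = 0.98
(not not D → (C ∨ B)): 1 > 0.98, so result = 0.98
not A: Gödel ¬ of 0.02 = 0 (operand ≠ 0)
((not not D → (C ∨ B)) ∨ not A) = max(0.98, 0) = 0.98
((((not not B ∧ B) → B) → ((B ∧ (A ∨ (B → B))) ∧ not D)) ∨ ((not not D → (C ∨ B)) ∨ not A)) = max(0, 0.98) = 0.98

0.98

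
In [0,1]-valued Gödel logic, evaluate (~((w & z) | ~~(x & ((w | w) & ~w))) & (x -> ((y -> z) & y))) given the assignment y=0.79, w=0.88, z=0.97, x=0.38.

0.00

(w & z) = min(0.88, 0.97) = 0.88
(w | w) = max(0.88, 0.88) = 0.88
~w: Gödel ¬ of 0.88 = 0 (operand ≠ 0)
((w | w) & ~w) = min(0.88, 0) = 0
(x & ((w | w) & ~w)) = min(0.38, 0) = 0
~(x & ((w | w) & ~w)): Gödel ¬ of 0 = 1 (operand is 0)
~~(x & ((w | w) & ~w)): Gödel ¬ of 1 = 0 (operand ≠ 0)
((w & z) | ~~(x & ((w | w) & ~w))) = max(0.88, 0) = 0.88
~((w & z) | ~~(x & ((w | w) & ~w))): Gödel ¬ of 0.88 = 0 (operand ≠ 0)
(y -> z): 0.79 ≤ 0.97, so result = 1
((y -> z) & y) = min(1, 0.79) = 0.79
(x -> ((y -> z) & y)): 0.38 ≤ 0.79, so result = 1
(~((w & z) | ~~(x & ((w | w) & ~w))) & (x -> ((y -> z) & y))) = min(0, 1) = 0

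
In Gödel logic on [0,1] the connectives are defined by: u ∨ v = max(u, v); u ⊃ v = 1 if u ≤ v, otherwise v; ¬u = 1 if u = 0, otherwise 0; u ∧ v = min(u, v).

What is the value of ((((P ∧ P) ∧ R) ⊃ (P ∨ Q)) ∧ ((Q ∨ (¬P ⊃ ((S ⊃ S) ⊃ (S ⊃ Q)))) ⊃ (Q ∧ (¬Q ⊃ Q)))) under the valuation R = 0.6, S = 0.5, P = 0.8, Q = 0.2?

(P ∧ P) = min(0.8, 0.8) = 0.8
((P ∧ P) ∧ R) = min(0.8, 0.6) = 0.6
(P ∨ Q) = max(0.8, 0.2) = 0.8
(((P ∧ P) ∧ R) ⊃ (P ∨ Q)): 0.6 ≤ 0.8, so result = 1
¬P: Gödel ¬ of 0.8 = 0 (operand ≠ 0)
(S ⊃ S): 0.5 ≤ 0.5, so result = 1
(S ⊃ Q): 0.5 > 0.2, so result = 0.2
((S ⊃ S) ⊃ (S ⊃ Q)): 1 > 0.2, so result = 0.2
(¬P ⊃ ((S ⊃ S) ⊃ (S ⊃ Q))): 0 ≤ 0.2, so result = 1
(Q ∨ (¬P ⊃ ((S ⊃ S) ⊃ (S ⊃ Q)))) = max(0.2, 1) = 1
¬Q: Gödel ¬ of 0.2 = 0 (operand ≠ 0)
(¬Q ⊃ Q): 0 ≤ 0.2, so result = 1
(Q ∧ (¬Q ⊃ Q)) = min(0.2, 1) = 0.2
((Q ∨ (¬P ⊃ ((S ⊃ S) ⊃ (S ⊃ Q)))) ⊃ (Q ∧ (¬Q ⊃ Q))): 1 > 0.2, so result = 0.2
((((P ∧ P) ∧ R) ⊃ (P ∨ Q)) ∧ ((Q ∨ (¬P ⊃ ((S ⊃ S) ⊃ (S ⊃ Q)))) ⊃ (Q ∧ (¬Q ⊃ Q)))) = min(1, 0.2) = 0.2

0.20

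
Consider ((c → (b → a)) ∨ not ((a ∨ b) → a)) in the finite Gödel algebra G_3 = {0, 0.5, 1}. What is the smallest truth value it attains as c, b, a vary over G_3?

0.50

The minimum is attained at c = 1, b = 1, a = 0.5:
  (b → a): 1 > 0.5, so result = 0.5
  (c → (b → a)): 1 > 0.5, so result = 0.5
  (a ∨ b) = max(0.5, 1) = 1
  ((a ∨ b) → a): 1 > 0.5, so result = 0.5
  not ((a ∨ b) → a): Gödel ¬ of 0.5 = 0 (operand ≠ 0)
  ((c → (b → a)) ∨ not ((a ∨ b) → a)) = max(0.5, 0) = 0.5
Checking all 27 assignments confirms none give a value below 0.50.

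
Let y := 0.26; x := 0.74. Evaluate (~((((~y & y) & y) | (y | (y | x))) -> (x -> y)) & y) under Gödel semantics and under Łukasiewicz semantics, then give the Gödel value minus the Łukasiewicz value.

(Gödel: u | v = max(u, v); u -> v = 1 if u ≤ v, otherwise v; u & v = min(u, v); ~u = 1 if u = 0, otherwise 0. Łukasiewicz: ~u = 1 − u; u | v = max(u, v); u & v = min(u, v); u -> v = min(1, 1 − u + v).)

Gödel evaluation:
  ~y: Gödel ¬ of 0.26 = 0 (operand ≠ 0)
  (~y & y) = min(0, 0.26) = 0
  ((~y & y) & y) = min(0, 0.26) = 0
  (y | x) = max(0.26, 0.74) = 0.74
  (y | (y | x)) = max(0.26, 0.74) = 0.74
  (((~y & y) & y) | (y | (y | x))) = max(0, 0.74) = 0.74
  (x -> y): 0.74 > 0.26, so result = 0.26
  ((((~y & y) & y) | (y | (y | x))) -> (x -> y)): 0.74 > 0.26, so result = 0.26
  ~((((~y & y) & y) | (y | (y | x))) -> (x -> y)): Gödel ¬ of 0.26 = 0 (operand ≠ 0)
  (~((((~y & y) & y) | (y | (y | x))) -> (x -> y)) & y) = min(0, 0.26) = 0
  Gödel value = 0
Łukasiewicz evaluation:
  ~y: Łukasiewicz ¬ gives 1 − 0.26 = 0.74
  (~y & y) = min(0.74, 0.26) = 0.26
  ((~y & y) & y) = min(0.26, 0.26) = 0.26
  (y | x) = max(0.26, 0.74) = 0.74
  (y | (y | x)) = max(0.26, 0.74) = 0.74
  (((~y & y) & y) | (y | (y | x))) = max(0.26, 0.74) = 0.74
  (x -> y): min(1, 1 − 0.74 + 0.26) = 0.52
  ((((~y & y) & y) | (y | (y | x))) -> (x -> y)): min(1, 1 − 0.74 + 0.52) = 0.78
  ~((((~y & y) & y) | (y | (y | x))) -> (x -> y)): Łukasiewicz ¬ gives 1 − 0.78 = 0.22
  (~((((~y & y) & y) | (y | (y | x))) -> (x -> y)) & y) = min(0.22, 0.26) = 0.22
  Łukasiewicz value = 0.22
Difference: 0 − 0.22 = -0.22

-0.22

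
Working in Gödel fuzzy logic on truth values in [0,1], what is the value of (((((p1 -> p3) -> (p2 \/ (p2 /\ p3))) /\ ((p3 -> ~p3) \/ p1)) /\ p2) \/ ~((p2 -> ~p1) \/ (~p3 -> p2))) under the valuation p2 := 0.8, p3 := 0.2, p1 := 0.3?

0.30

(p1 -> p3): 0.3 > 0.2, so result = 0.2
(p2 /\ p3) = min(0.8, 0.2) = 0.2
(p2 \/ (p2 /\ p3)) = max(0.8, 0.2) = 0.8
((p1 -> p3) -> (p2 \/ (p2 /\ p3))): 0.2 ≤ 0.8, so result = 1
~p3: Gödel ¬ of 0.2 = 0 (operand ≠ 0)
(p3 -> ~p3): 0.2 > 0, so result = 0
((p3 -> ~p3) \/ p1) = max(0, 0.3) = 0.3
(((p1 -> p3) -> (p2 \/ (p2 /\ p3))) /\ ((p3 -> ~p3) \/ p1)) = min(1, 0.3) = 0.3
((((p1 -> p3) -> (p2 \/ (p2 /\ p3))) /\ ((p3 -> ~p3) \/ p1)) /\ p2) = min(0.3, 0.8) = 0.3
~p1: Gödel ¬ of 0.3 = 0 (operand ≠ 0)
(p2 -> ~p1): 0.8 > 0, so result = 0
~p3: Gödel ¬ of 0.2 = 0 (operand ≠ 0)
(~p3 -> p2): 0 ≤ 0.8, so result = 1
((p2 -> ~p1) \/ (~p3 -> p2)) = max(0, 1) = 1
~((p2 -> ~p1) \/ (~p3 -> p2)): Gödel ¬ of 1 = 0 (operand ≠ 0)
(((((p1 -> p3) -> (p2 \/ (p2 /\ p3))) /\ ((p3 -> ~p3) \/ p1)) /\ p2) \/ ~((p2 -> ~p1) \/ (~p3 -> p2))) = max(0.3, 0) = 0.3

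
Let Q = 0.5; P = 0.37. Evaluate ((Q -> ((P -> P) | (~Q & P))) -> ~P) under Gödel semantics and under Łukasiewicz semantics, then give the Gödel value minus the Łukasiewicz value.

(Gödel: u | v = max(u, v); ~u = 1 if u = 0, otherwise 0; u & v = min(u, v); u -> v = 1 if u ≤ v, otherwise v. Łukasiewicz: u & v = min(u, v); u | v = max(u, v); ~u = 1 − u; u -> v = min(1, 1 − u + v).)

Gödel evaluation:
  (P -> P): 0.37 ≤ 0.37, so result = 1
  ~Q: Gödel ¬ of 0.5 = 0 (operand ≠ 0)
  (~Q & P) = min(0, 0.37) = 0
  ((P -> P) | (~Q & P)) = max(1, 0) = 1
  (Q -> ((P -> P) | (~Q & P))): 0.5 ≤ 1, so result = 1
  ~P: Gödel ¬ of 0.37 = 0 (operand ≠ 0)
  ((Q -> ((P -> P) | (~Q & P))) -> ~P): 1 > 0, so result = 0
  Gödel value = 0
Łukasiewicz evaluation:
  (P -> P): min(1, 1 − 0.37 + 0.37) = 1
  ~Q: Łukasiewicz ¬ gives 1 − 0.5 = 0.5
  (~Q & P) = min(0.5, 0.37) = 0.37
  ((P -> P) | (~Q & P)) = max(1, 0.37) = 1
  (Q -> ((P -> P) | (~Q & P))): min(1, 1 − 0.5 + 1) = 1
  ~P: Łukasiewicz ¬ gives 1 − 0.37 = 0.63
  ((Q -> ((P -> P) | (~Q & P))) -> ~P): min(1, 1 − 1 + 0.63) = 0.63
  Łukasiewicz value = 0.63
Difference: 0 − 0.63 = -0.63

-0.63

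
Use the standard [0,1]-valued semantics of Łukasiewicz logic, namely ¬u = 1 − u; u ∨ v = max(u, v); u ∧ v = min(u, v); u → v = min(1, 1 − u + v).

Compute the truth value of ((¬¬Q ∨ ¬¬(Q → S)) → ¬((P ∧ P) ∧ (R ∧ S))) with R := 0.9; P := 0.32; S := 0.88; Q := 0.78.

0.68

¬Q: Łukasiewicz ¬ gives 1 − 0.78 = 0.22
¬¬Q: Łukasiewicz ¬ gives 1 − 0.22 = 0.78
(Q → S): min(1, 1 − 0.78 + 0.88) = 1
¬(Q → S): Łukasiewicz ¬ gives 1 − 1 = 0
¬¬(Q → S): Łukasiewicz ¬ gives 1 − 0 = 1
(¬¬Q ∨ ¬¬(Q → S)) = max(0.78, 1) = 1
(P ∧ P) = min(0.32, 0.32) = 0.32
(R ∧ S) = min(0.9, 0.88) = 0.88
((P ∧ P) ∧ (R ∧ S)) = min(0.32, 0.88) = 0.32
¬((P ∧ P) ∧ (R ∧ S)): Łukasiewicz ¬ gives 1 − 0.32 = 0.68
((¬¬Q ∨ ¬¬(Q → S)) → ¬((P ∧ P) ∧ (R ∧ S))): min(1, 1 − 1 + 0.68) = 0.68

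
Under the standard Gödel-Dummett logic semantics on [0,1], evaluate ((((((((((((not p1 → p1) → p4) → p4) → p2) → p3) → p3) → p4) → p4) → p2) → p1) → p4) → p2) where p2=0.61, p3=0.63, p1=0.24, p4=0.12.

not p1: Gödel ¬ of 0.24 = 0 (operand ≠ 0)
(not p1 → p1): 0 ≤ 0.24, so result = 1
((not p1 → p1) → p4): 1 > 0.12, so result = 0.12
(((not p1 → p1) → p4) → p4): 0.12 ≤ 0.12, so result = 1
((((not p1 → p1) → p4) → p4) → p2): 1 > 0.61, so result = 0.61
(((((not p1 → p1) → p4) → p4) → p2) → p3): 0.61 ≤ 0.63, so result = 1
((((((not p1 → p1) → p4) → p4) → p2) → p3) → p3): 1 > 0.63, so result = 0.63
(((((((not p1 → p1) → p4) → p4) → p2) → p3) → p3) → p4): 0.63 > 0.12, so result = 0.12
((((((((not p1 → p1) → p4) → p4) → p2) → p3) → p3) → p4) → p4): 0.12 ≤ 0.12, so result = 1
(((((((((not p1 → p1) → p4) → p4) → p2) → p3) → p3) → p4) → p4) → p2): 1 > 0.61, so result = 0.61
((((((((((not p1 → p1) → p4) → p4) → p2) → p3) → p3) → p4) → p4) → p2) → p1): 0.61 > 0.24, so result = 0.24
(((((((((((not p1 → p1) → p4) → p4) → p2) → p3) → p3) → p4) → p4) → p2) → p1) → p4): 0.24 > 0.12, so result = 0.12
((((((((((((not p1 → p1) → p4) → p4) → p2) → p3) → p3) → p4) → p4) → p2) → p1) → p4) → p2): 0.12 ≤ 0.61, so result = 1

1.00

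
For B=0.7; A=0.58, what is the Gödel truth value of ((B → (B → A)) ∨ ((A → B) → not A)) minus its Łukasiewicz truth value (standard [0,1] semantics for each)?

Gödel evaluation:
  (B → A): 0.7 > 0.58, so result = 0.58
  (B → (B → A)): 0.7 > 0.58, so result = 0.58
  (A → B): 0.58 ≤ 0.7, so result = 1
  not A: Gödel ¬ of 0.58 = 0 (operand ≠ 0)
  ((A → B) → not A): 1 > 0, so result = 0
  ((B → (B → A)) ∨ ((A → B) → not A)) = max(0.58, 0) = 0.58
  Gödel value = 0.58
Łukasiewicz evaluation:
  (B → A): min(1, 1 − 0.7 + 0.58) = 0.88
  (B → (B → A)): min(1, 1 − 0.7 + 0.88) = 1
  (A → B): min(1, 1 − 0.58 + 0.7) = 1
  not A: Łukasiewicz ¬ gives 1 − 0.58 = 0.42
  ((A → B) → not A): min(1, 1 − 1 + 0.42) = 0.42
  ((B → (B → A)) ∨ ((A → B) → not A)) = max(1, 0.42) = 1
  Łukasiewicz value = 1
Difference: 0.58 − 1 = -0.42

-0.42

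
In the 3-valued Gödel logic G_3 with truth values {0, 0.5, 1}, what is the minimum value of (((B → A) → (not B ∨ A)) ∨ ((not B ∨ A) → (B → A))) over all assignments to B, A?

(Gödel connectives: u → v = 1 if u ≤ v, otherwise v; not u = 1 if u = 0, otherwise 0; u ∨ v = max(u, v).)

1.00

Every assignment gives 1. For instance at B = 0, A = 0:
  (B → A): 0 ≤ 0, so result = 1
  not B: Gödel ¬ of 0 = 1 (operand is 0)
  (not B ∨ A) = max(1, 0) = 1
  ((B → A) → (not B ∨ A)): 1 ≤ 1, so result = 1
  not B: Gödel ¬ of 0 = 1 (operand is 0)
  (not B ∨ A) = max(1, 0) = 1
  (B → A): 0 ≤ 0, so result = 1
  ((not B ∨ A) → (B → A)): 1 ≤ 1, so result = 1
  (((B → A) → (not B ∨ A)) ∨ ((not B ∨ A) → (B → A))) = max(1, 1) = 1
All 9 assignments give value 1 — the formula is a G_3-tautology.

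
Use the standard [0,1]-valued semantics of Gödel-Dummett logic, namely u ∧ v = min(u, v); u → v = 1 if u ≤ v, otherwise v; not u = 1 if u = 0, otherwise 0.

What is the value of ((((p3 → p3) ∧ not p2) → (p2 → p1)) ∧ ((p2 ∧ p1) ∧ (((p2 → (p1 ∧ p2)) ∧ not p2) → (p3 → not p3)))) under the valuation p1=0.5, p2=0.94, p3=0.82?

0.50

(p3 → p3): 0.82 ≤ 0.82, so result = 1
not p2: Gödel ¬ of 0.94 = 0 (operand ≠ 0)
((p3 → p3) ∧ not p2) = min(1, 0) = 0
(p2 → p1): 0.94 > 0.5, so result = 0.5
(((p3 → p3) ∧ not p2) → (p2 → p1)): 0 ≤ 0.5, so result = 1
(p2 ∧ p1) = min(0.94, 0.5) = 0.5
(p1 ∧ p2) = min(0.5, 0.94) = 0.5
(p2 → (p1 ∧ p2)): 0.94 > 0.5, so result = 0.5
not p2: Gödel ¬ of 0.94 = 0 (operand ≠ 0)
((p2 → (p1 ∧ p2)) ∧ not p2) = min(0.5, 0) = 0
not p3: Gödel ¬ of 0.82 = 0 (operand ≠ 0)
(p3 → not p3): 0.82 > 0, so result = 0
(((p2 → (p1 ∧ p2)) ∧ not p2) → (p3 → not p3)): 0 ≤ 0, so result = 1
((p2 ∧ p1) ∧ (((p2 → (p1 ∧ p2)) ∧ not p2) → (p3 → not p3))) = min(0.5, 1) = 0.5
((((p3 → p3) ∧ not p2) → (p2 → p1)) ∧ ((p2 ∧ p1) ∧ (((p2 → (p1 ∧ p2)) ∧ not p2) → (p3 → not p3)))) = min(1, 0.5) = 0.5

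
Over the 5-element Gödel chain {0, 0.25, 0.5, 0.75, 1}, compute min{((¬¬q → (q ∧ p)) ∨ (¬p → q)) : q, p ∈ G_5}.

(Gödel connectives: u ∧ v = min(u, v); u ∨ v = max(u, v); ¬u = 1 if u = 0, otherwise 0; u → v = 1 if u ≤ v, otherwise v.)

The minimum is attained at q = 0.25, p = 0:
  ¬q: Gödel ¬ of 0.25 = 0 (operand ≠ 0)
  ¬¬q: Gödel ¬ of 0 = 1 (operand is 0)
  (q ∧ p) = min(0.25, 0) = 0
  (¬¬q → (q ∧ p)): 1 > 0, so result = 0
  ¬p: Gödel ¬ of 0 = 1 (operand is 0)
  (¬p → q): 1 > 0.25, so result = 0.25
  ((¬¬q → (q ∧ p)) ∨ (¬p → q)) = max(0, 0.25) = 0.25
Checking all 25 assignments confirms none give a value below 0.25.

0.25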